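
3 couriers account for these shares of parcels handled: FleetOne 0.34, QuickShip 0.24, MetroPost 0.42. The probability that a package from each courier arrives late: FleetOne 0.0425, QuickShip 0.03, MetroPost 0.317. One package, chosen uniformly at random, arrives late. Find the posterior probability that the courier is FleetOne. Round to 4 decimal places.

0.0934

By Bayes' rule, posterior ∝ prior × likelihood:
  FleetOne: 0.34 × 0.0425 = 0.01445
  QuickShip: 0.24 × 0.03 = 0.0072
  MetroPost: 0.42 × 0.317 = 0.13314
Total = 0.15479.
P(FleetOne | evidence) = 0.01445 / 0.15479 ≈ 0.0934.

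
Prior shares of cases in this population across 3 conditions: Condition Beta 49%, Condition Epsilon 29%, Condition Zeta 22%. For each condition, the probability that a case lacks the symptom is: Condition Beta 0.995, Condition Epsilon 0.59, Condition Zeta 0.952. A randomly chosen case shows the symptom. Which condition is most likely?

Taking complements, P(symptomatic | each) = Condition Beta 0.005, Condition Epsilon 0.41, Condition Zeta 0.048.
Unnormalized posteriors (prior × likelihood):
  Condition Beta: 0.49 × 0.005 = 0.00245
  Condition Epsilon: 0.29 × 0.41 = 0.1189
  Condition Zeta: 0.22 × 0.048 = 0.01056
Total = 0.13191.
Largest term belongs to Condition Epsilon, so Condition Epsilon is most probable.

Condition Epsilon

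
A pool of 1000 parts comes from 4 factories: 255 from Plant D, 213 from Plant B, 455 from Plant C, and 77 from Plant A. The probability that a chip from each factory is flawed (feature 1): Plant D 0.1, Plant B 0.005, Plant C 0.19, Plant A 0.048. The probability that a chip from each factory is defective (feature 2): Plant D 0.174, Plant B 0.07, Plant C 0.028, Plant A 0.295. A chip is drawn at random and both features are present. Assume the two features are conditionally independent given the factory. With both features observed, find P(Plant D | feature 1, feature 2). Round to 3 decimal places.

Unnormalized posteriors (prior × likelihood):
  Plant D: 0.255 × 0.1 × 0.174 = 0.004437
  Plant B: 0.213 × 0.005 × 0.07 = 0.00007455
  Plant C: 0.455 × 0.19 × 0.028 = 0.0024206
  Plant A: 0.077 × 0.048 × 0.295 = 0.00109032
Sum = 0.00802247.
P(Plant D | evidence) = 0.004437 / 0.00802247 ≈ 0.553.

0.553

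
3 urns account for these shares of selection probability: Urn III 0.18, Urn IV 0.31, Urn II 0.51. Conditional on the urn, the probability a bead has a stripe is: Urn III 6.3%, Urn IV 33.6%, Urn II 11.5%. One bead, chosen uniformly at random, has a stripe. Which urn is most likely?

Urn IV

Prior × likelihood for each hypothesis:
  Urn III: 0.18 × 0.063 = 0.01134
  Urn IV: 0.31 × 0.336 = 0.10416
  Urn II: 0.51 × 0.115 = 0.05865
Normalizing constant = 0.17415.
Largest term belongs to Urn IV, so Urn IV is most probable.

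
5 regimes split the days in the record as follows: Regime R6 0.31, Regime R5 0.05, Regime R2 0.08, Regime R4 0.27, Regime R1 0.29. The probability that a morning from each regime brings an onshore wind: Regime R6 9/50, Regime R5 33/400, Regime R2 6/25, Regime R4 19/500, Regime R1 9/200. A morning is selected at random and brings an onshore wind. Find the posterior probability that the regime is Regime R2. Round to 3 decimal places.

Compute prior × likelihood for every hypothesis:
  Regime R6: 0.31 × 0.18 = 0.0558
  Regime R5: 0.05 × 0.0825 = 0.004125
  Regime R2: 0.08 × 0.24 = 0.0192
  Regime R4: 0.27 × 0.038 = 0.01026
  Regime R1: 0.29 × 0.045 = 0.01305
Sum = 0.102435.
P(Regime R2 | evidence) = 0.0192 / 0.102435 ≈ 0.187.

0.187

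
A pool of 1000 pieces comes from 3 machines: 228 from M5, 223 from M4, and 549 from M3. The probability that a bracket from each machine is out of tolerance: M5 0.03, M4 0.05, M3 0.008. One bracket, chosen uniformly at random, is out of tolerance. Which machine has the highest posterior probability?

M4

Unnormalized posteriors (prior × likelihood):
  M5: 0.228 × 0.03 = 0.00684
  M4: 0.223 × 0.05 = 0.01115
  M3: 0.549 × 0.008 = 0.004392
Sum = 0.022382.
Largest term belongs to M4, so M4 is most probable.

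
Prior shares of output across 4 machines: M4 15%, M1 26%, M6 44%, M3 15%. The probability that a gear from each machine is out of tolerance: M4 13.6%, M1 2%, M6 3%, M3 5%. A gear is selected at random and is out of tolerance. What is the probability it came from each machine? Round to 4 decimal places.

M4 0.4406, M1 0.1123, M6 0.2851, M3 0.1620

By Bayes' rule, posterior ∝ prior × likelihood:
  M4: 0.15 × 0.136 = 0.0204
  M1: 0.26 × 0.02 = 0.0052
  M6: 0.44 × 0.03 = 0.0132
  M3: 0.15 × 0.05 = 0.0075
Total = 0.0463.
P(M4 | oversize) = 0.0204/0.0463 ≈ 0.4406
P(M1 | oversize) = 0.0052/0.0463 ≈ 0.1123
P(M6 | oversize) = 0.0132/0.0463 ≈ 0.2851
P(M3 | oversize) = 0.0075/0.0463 ≈ 0.1620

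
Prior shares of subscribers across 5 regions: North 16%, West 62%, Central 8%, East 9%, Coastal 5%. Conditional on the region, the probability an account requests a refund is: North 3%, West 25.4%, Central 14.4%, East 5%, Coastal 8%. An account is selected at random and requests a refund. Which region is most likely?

West

Compute prior × likelihood for every hypothesis:
  North: 0.16 × 0.03 = 0.0048
  West: 0.62 × 0.254 = 0.15748
  Central: 0.08 × 0.144 = 0.01152
  East: 0.09 × 0.05 = 0.0045
  Coastal: 0.05 × 0.08 = 0.004
Normalizing constant = 0.1823.
Largest term belongs to West, so West is most probable.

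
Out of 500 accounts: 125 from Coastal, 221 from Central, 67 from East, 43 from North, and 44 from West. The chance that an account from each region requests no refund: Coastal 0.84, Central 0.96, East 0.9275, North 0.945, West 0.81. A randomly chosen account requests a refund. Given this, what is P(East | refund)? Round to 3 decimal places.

Taking complements, P(refund | each) = Coastal 0.16, Central 0.04, East 0.0725, North 0.055, West 0.19.
By Bayes' rule, posterior ∝ prior × likelihood:
  Coastal: 0.25 × 0.16 = 0.04
  Central: 0.442 × 0.04 = 0.01768
  East: 0.134 × 0.0725 = 0.009715
  North: 0.086 × 0.055 = 0.00473
  West: 0.088 × 0.19 = 0.01672
Sum = 0.088845.
P(East | evidence) = 0.009715 / 0.088845 ≈ 0.109.

0.109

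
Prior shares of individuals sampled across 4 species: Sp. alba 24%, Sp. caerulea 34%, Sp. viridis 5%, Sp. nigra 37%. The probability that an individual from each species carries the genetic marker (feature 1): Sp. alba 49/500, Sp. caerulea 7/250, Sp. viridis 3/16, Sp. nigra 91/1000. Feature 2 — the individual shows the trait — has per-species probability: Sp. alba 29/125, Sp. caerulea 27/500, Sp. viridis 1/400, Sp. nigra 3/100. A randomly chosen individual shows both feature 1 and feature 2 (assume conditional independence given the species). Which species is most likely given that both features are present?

By Bayes' rule, posterior ∝ prior × likelihood:
  Sp. alba: 0.24 × 0.098 × 0.232 = 0.00545664
  Sp. caerulea: 0.34 × 0.028 × 0.054 = 0.00051408
  Sp. viridis: 0.05 × 0.1875 × 0.0025 = 0.0000234375
  Sp. nigra: 0.37 × 0.091 × 0.03 = 0.0010101
Total = 0.0070042575.
Largest term belongs to Sp. alba, so Sp. alba is most probable.

Sp. alba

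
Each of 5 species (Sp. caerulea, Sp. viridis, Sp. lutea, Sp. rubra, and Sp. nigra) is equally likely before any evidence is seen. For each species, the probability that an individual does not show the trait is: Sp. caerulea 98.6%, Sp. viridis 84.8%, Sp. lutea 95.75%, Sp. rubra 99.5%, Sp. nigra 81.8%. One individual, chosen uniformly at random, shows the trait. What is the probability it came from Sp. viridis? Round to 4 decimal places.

0.3843

Taking complements, P(trait | each) = Sp. caerulea 0.014, Sp. viridis 0.152, Sp. lutea 0.0425, Sp. rubra 0.005, Sp. nigra 0.182.
Since the prior is uniform, the posterior is proportional to the likelihood:
  Sp. caerulea: 0.014
  Sp. viridis: 0.152
  Sp. lutea: 0.0425
  Sp. rubra: 0.005
  Sp. nigra: 0.182
Normalizing constant = 0.3955.
P(Sp. viridis | evidence) = 0.152 / 0.3955 ≈ 0.3843.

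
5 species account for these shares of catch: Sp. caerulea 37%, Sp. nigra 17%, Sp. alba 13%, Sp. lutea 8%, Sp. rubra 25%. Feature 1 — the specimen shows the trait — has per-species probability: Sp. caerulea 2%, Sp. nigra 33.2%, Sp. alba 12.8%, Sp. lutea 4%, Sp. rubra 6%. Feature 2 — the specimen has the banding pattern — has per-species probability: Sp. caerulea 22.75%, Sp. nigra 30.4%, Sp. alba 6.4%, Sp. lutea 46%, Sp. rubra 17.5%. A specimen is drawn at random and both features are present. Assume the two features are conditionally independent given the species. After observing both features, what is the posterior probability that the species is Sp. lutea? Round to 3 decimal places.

0.061

Compute prior × likelihood for every hypothesis:
  Sp. caerulea: 0.37 × 0.02 × 0.2275 = 0.0016835
  Sp. nigra: 0.17 × 0.332 × 0.304 = 0.01715776
  Sp. alba: 0.13 × 0.128 × 0.064 = 0.00106496
  Sp. lutea: 0.08 × 0.04 × 0.46 = 0.001472
  Sp. rubra: 0.25 × 0.06 × 0.175 = 0.002625
Total = 0.02400322.
P(Sp. lutea | evidence) = 0.001472 / 0.02400322 ≈ 0.061.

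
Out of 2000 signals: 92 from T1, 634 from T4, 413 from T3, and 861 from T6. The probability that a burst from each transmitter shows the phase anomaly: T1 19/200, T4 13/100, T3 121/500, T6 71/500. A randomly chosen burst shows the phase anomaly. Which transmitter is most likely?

Unnormalized posteriors (prior × likelihood):
  T1: 0.046 × 0.095 = 0.00437
  T4: 0.317 × 0.13 = 0.04121
  T3: 0.2065 × 0.242 = 0.049973
  T6: 0.4305 × 0.142 = 0.061131
Sum = 0.156684.
Largest term belongs to T6, so T6 is most probable.

T6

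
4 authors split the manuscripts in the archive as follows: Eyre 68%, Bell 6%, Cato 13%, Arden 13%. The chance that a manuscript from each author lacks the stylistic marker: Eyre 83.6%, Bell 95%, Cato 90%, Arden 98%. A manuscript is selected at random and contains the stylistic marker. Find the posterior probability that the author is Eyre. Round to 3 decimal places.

Taking complements, P(marker | each) = Eyre 0.164, Bell 0.05, Cato 0.1, Arden 0.02.
By Bayes' rule, posterior ∝ prior × likelihood:
  Eyre: 0.68 × 0.164 = 0.11152
  Bell: 0.06 × 0.05 = 0.003
  Cato: 0.13 × 0.1 = 0.013
  Arden: 0.13 × 0.02 = 0.0026
Sum = 0.13012.
P(Eyre | evidence) = 0.11152 / 0.13012 ≈ 0.857.

0.857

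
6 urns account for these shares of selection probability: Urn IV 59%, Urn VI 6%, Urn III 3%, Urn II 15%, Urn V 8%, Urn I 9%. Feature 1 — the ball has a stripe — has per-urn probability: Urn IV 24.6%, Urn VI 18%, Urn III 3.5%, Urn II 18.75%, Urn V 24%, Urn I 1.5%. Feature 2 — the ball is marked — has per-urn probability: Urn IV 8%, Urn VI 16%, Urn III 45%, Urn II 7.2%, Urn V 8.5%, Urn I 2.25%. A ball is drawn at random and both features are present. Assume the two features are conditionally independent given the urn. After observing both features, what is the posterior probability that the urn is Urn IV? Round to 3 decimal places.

Unnormalized posteriors (prior × likelihood):
  Urn IV: 0.59 × 0.246 × 0.08 = 0.0116112
  Urn VI: 0.06 × 0.18 × 0.16 = 0.001728
  Urn III: 0.03 × 0.035 × 0.45 = 0.0004725
  Urn II: 0.15 × 0.1875 × 0.072 = 0.002025
  Urn V: 0.08 × 0.24 × 0.085 = 0.001632
  Urn I: 0.09 × 0.015 × 0.0225 = 0.000030375
Sum = 0.017499075.
P(Urn IV | evidence) = 0.0116112 / 0.017499075 ≈ 0.664.

0.664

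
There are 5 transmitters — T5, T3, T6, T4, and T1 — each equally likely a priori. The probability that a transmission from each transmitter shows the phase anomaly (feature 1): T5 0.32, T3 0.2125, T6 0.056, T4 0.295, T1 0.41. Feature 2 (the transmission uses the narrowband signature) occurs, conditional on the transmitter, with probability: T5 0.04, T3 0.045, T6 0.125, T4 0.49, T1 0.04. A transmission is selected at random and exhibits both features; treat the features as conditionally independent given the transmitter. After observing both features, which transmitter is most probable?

Since the prior is uniform, the posterior is proportional to the likelihood:
  T5: 0.32 × 0.04 = 0.0128
  T3: 0.2125 × 0.045 = 0.0095625
  T6: 0.056 × 0.125 = 0.007
  T4: 0.295 × 0.49 = 0.14455
  T1: 0.41 × 0.04 = 0.0164
Normalizing constant = 0.1903125.
Largest term belongs to T4, so T4 is most probable.

T4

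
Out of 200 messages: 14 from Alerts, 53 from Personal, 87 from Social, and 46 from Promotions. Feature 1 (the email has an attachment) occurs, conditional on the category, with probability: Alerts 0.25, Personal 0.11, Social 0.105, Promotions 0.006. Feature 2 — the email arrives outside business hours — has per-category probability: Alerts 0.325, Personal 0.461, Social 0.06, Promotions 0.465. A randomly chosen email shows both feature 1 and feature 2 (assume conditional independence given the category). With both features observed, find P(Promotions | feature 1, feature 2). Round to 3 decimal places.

Unnormalized posteriors (prior × likelihood):
  Alerts: 0.07 × 0.25 × 0.325 = 0.0056875
  Personal: 0.265 × 0.11 × 0.461 = 0.01343815
  Social: 0.435 × 0.105 × 0.06 = 0.0027405
  Promotions: 0.23 × 0.006 × 0.465 = 0.0006417
Normalizing constant = 0.02250785.
P(Promotions | evidence) = 0.0006417 / 0.02250785 ≈ 0.029.

0.029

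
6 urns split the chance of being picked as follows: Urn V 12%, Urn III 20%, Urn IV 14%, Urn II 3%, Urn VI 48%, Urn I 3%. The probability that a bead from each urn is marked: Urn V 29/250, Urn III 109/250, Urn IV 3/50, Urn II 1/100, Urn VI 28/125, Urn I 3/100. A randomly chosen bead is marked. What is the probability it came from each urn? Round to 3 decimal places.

Prior × likelihood for each hypothesis:
  Urn V: 0.12 × 0.116 = 0.01392
  Urn III: 0.2 × 0.436 = 0.0872
  Urn IV: 0.14 × 0.06 = 0.0084
  Urn II: 0.03 × 0.01 = 0.0003
  Urn VI: 0.48 × 0.224 = 0.10752
  Urn I: 0.03 × 0.03 = 0.0009
Normalizing constant = 0.21824.
P(Urn V | marked) = 0.01392/0.21824 ≈ 0.064
P(Urn III | marked) = 0.0872/0.21824 ≈ 0.400
P(Urn IV | marked) = 0.0084/0.21824 ≈ 0.038
P(Urn II | marked) = 0.0003/0.21824 ≈ 0.001
P(Urn VI | marked) = 0.10752/0.21824 ≈ 0.493
P(Urn I | marked) = 0.0009/0.21824 ≈ 0.004

Urn V 0.064, Urn III 0.400, Urn IV 0.038, Urn II 0.001, Urn VI 0.493, Urn I 0.004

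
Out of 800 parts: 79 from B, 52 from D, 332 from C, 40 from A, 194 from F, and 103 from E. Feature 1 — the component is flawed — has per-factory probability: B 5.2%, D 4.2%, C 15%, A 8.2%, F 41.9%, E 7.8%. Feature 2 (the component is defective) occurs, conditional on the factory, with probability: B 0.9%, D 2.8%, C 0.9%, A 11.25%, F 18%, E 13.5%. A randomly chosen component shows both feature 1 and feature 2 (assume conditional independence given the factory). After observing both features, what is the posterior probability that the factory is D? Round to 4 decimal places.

Unnormalized posteriors (prior × likelihood):
  B: 0.09875 × 0.052 × 0.009 = 0.000046215
  D: 0.065 × 0.042 × 0.028 = 0.00007644
  C: 0.415 × 0.15 × 0.009 = 0.00056025
  A: 0.05 × 0.082 × 0.1125 = 0.00046125
  F: 0.2425 × 0.419 × 0.18 = 0.01828935
  E: 0.12875 × 0.078 × 0.135 = 0.0013557375
Normalizing constant = 0.0207892425.
P(D | evidence) = 0.00007644 / 0.0207892425 ≈ 0.0037.

0.0037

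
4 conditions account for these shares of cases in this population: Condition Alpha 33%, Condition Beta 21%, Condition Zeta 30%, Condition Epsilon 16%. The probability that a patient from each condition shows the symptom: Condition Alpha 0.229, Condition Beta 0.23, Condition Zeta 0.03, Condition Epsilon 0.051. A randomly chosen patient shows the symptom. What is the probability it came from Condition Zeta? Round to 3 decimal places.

0.064

Prior × likelihood for each hypothesis:
  Condition Alpha: 0.33 × 0.229 = 0.07557
  Condition Beta: 0.21 × 0.23 = 0.0483
  Condition Zeta: 0.3 × 0.03 = 0.009
  Condition Epsilon: 0.16 × 0.051 = 0.00816
Total = 0.14103.
P(Condition Zeta | evidence) = 0.009 / 0.14103 ≈ 0.064.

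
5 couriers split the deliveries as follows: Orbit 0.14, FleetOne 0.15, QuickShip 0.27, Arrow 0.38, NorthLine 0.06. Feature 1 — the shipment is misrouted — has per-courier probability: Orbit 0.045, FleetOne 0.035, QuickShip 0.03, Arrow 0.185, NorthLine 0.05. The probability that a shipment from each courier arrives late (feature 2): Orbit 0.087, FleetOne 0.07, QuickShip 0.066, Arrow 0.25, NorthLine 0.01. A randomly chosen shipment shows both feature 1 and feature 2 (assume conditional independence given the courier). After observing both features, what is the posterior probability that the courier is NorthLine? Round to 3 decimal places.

By Bayes' rule, posterior ∝ prior × likelihood:
  Orbit: 0.14 × 0.045 × 0.087 = 0.0005481
  FleetOne: 0.15 × 0.035 × 0.07 = 0.0003675
  QuickShip: 0.27 × 0.03 × 0.066 = 0.0005346
  Arrow: 0.38 × 0.185 × 0.25 = 0.017575
  NorthLine: 0.06 × 0.05 × 0.01 = 0.00003
Total = 0.0190552.
P(NorthLine | evidence) = 0.00003 / 0.0190552 ≈ 0.002.

0.002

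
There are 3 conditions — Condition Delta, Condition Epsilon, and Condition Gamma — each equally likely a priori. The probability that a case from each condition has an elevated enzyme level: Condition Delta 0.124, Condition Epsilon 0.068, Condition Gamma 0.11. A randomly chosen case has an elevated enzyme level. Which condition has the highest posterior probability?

Since the prior is uniform, the posterior is proportional to the likelihood:
  Condition Delta: 0.124
  Condition Epsilon: 0.068
  Condition Gamma: 0.11
Total = 0.302.
Largest term belongs to Condition Delta, so Condition Delta is most probable.

Condition Delta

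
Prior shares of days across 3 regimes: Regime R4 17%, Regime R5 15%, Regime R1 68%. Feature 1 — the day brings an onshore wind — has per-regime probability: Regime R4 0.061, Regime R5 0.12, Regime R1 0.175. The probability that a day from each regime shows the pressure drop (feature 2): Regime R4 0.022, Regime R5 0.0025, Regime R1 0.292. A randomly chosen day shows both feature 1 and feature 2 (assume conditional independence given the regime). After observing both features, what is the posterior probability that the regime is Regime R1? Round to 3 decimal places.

0.992

Compute prior × likelihood for every hypothesis:
  Regime R4: 0.17 × 0.061 × 0.022 = 0.00022814
  Regime R5: 0.15 × 0.12 × 0.0025 = 0.000045
  Regime R1: 0.68 × 0.175 × 0.292 = 0.034748
Normalizing constant = 0.03502114.
P(Regime R1 | evidence) = 0.034748 / 0.03502114 ≈ 0.992.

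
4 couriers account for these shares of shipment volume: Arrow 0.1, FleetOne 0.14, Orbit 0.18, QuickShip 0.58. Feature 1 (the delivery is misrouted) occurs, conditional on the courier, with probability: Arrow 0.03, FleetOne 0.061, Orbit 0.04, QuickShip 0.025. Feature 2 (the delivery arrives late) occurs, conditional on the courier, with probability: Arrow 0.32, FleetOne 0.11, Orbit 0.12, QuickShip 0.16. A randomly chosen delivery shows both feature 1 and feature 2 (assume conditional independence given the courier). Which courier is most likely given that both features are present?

QuickShip

Unnormalized posteriors (prior × likelihood):
  Arrow: 0.1 × 0.03 × 0.32 = 0.00096
  FleetOne: 0.14 × 0.061 × 0.11 = 0.0009394
  Orbit: 0.18 × 0.04 × 0.12 = 0.000864
  QuickShip: 0.58 × 0.025 × 0.16 = 0.00232
Total = 0.0050834.
Largest term belongs to QuickShip, so QuickShip is most probable.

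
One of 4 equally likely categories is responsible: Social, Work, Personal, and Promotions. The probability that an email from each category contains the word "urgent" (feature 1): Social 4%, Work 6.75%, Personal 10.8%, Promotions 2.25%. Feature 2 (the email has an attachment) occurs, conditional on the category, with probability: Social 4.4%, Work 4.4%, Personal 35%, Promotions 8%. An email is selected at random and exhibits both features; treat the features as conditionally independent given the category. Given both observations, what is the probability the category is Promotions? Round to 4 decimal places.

0.0406

With a uniform prior (1/4 each), posterior ∝ likelihood:
  Social: 0.04 × 0.044 = 0.00176
  Work: 0.0675 × 0.044 = 0.00297
  Personal: 0.108 × 0.35 = 0.0378
  Promotions: 0.0225 × 0.08 = 0.0018
Sum = 0.04433.
P(Promotions | evidence) = 0.0018 / 0.04433 ≈ 0.0406.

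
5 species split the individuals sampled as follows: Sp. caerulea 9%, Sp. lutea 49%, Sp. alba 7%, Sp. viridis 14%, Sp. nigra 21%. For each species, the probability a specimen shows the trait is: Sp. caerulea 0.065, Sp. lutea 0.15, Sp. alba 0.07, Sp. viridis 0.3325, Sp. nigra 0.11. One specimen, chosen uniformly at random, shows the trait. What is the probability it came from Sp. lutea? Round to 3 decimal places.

0.478

Prior × likelihood for each hypothesis:
  Sp. caerulea: 0.09 × 0.065 = 0.00585
  Sp. lutea: 0.49 × 0.15 = 0.0735
  Sp. alba: 0.07 × 0.07 = 0.0049
  Sp. viridis: 0.14 × 0.3325 = 0.04655
  Sp. nigra: 0.21 × 0.11 = 0.0231
Sum = 0.1539.
P(Sp. lutea | evidence) = 0.0735 / 0.1539 ≈ 0.478.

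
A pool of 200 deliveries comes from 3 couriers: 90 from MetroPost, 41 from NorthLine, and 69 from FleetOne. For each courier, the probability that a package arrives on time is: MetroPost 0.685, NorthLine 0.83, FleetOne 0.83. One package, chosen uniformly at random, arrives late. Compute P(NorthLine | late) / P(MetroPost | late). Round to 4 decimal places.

Taking complements, P(late | each) = MetroPost 0.315, NorthLine 0.17, FleetOne 0.17.
Unnormalized posteriors (prior × likelihood):
  MetroPost: 0.45 × 0.315 = 0.14175
  NorthLine: 0.205 × 0.17 = 0.03485
  FleetOne: 0.345 × 0.17 = 0.05865
Sum = 0.23525.
The ratio is 0.03485 / 0.14175 (the normalizer cancels) = 0.2459.

0.2459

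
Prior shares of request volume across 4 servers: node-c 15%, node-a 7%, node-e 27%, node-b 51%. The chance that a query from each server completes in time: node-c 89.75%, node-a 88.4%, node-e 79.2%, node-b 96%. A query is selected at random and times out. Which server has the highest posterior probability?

node-e

Taking complements, P(timeout | each) = node-c 0.1025, node-a 0.116, node-e 0.208, node-b 0.04.
Prior × likelihood for each hypothesis:
  node-c: 0.15 × 0.1025 = 0.015375
  node-a: 0.07 × 0.116 = 0.00812
  node-e: 0.27 × 0.208 = 0.05616
  node-b: 0.51 × 0.04 = 0.0204
Normalizing constant = 0.100055.
Largest term belongs to node-e, so node-e is most probable.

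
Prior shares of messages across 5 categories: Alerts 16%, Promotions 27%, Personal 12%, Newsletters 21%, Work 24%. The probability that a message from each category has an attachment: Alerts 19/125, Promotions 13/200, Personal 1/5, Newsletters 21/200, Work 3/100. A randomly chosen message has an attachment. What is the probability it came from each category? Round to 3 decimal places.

By Bayes' rule, posterior ∝ prior × likelihood:
  Alerts: 0.16 × 0.152 = 0.02432
  Promotions: 0.27 × 0.065 = 0.01755
  Personal: 0.12 × 0.2 = 0.024
  Newsletters: 0.21 × 0.105 = 0.02205
  Work: 0.24 × 0.03 = 0.0072
Normalizing constant = 0.09512.
P(Alerts | attachment) = 0.02432/0.09512 ≈ 0.256
P(Promotions | attachment) = 0.01755/0.09512 ≈ 0.185
P(Personal | attachment) = 0.024/0.09512 ≈ 0.252
P(Newsletters | attachment) = 0.02205/0.09512 ≈ 0.232
P(Work | attachment) = 0.0072/0.09512 ≈ 0.076

Alerts 0.256, Promotions 0.185, Personal 0.252, Newsletters 0.232, Work 0.076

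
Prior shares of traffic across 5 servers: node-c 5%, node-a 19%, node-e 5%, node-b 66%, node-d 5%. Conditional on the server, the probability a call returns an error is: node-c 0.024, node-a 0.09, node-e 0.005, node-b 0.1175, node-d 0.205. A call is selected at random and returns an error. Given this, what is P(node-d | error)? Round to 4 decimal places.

Prior × likelihood for each hypothesis:
  node-c: 0.05 × 0.024 = 0.0012
  node-a: 0.19 × 0.09 = 0.0171
  node-e: 0.05 × 0.005 = 0.00025
  node-b: 0.66 × 0.1175 = 0.07755
  node-d: 0.05 × 0.205 = 0.01025
Total = 0.10635.
P(node-d | evidence) = 0.01025 / 0.10635 ≈ 0.0964.

0.0964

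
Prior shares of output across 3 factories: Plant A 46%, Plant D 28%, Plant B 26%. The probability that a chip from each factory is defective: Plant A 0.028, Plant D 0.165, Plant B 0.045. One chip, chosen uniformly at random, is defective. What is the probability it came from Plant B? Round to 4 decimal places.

0.1653

Compute prior × likelihood for every hypothesis:
  Plant A: 0.46 × 0.028 = 0.01288
  Plant D: 0.28 × 0.165 = 0.0462
  Plant B: 0.26 × 0.045 = 0.0117
Normalizing constant = 0.07078.
P(Plant B | evidence) = 0.0117 / 0.07078 ≈ 0.1653.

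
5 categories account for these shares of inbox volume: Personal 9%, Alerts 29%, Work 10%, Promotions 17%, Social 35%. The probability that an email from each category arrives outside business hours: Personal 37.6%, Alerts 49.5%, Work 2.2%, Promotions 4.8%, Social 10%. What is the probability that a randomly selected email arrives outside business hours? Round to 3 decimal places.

0.223

Compute prior × likelihood for every hypothesis:
  Personal: 0.09 × 0.376 = 0.03384
  Alerts: 0.29 × 0.495 = 0.14355
  Work: 0.1 × 0.022 = 0.0022
  Promotions: 0.17 × 0.048 = 0.00816
  Social: 0.35 × 0.1 = 0.035
P(off-hours) = 0.03384 + 0.14355 + 0.0022 + 0.00816 + 0.035 = 0.22275 → 0.223.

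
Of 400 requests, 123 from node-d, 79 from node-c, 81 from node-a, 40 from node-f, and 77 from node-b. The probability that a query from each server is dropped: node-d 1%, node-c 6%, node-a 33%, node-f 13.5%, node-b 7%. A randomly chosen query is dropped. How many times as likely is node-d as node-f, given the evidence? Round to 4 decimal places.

Prior × likelihood for each hypothesis:
  node-d: 0.3075 × 0.01 = 0.003075
  node-c: 0.1975 × 0.06 = 0.01185
  node-a: 0.2025 × 0.33 = 0.066825
  node-f: 0.1 × 0.135 = 0.0135
  node-b: 0.1925 × 0.07 = 0.013475
Total = 0.108725.
The ratio is 0.003075 / 0.0135 (the normalizer cancels) = 0.2278.

0.2278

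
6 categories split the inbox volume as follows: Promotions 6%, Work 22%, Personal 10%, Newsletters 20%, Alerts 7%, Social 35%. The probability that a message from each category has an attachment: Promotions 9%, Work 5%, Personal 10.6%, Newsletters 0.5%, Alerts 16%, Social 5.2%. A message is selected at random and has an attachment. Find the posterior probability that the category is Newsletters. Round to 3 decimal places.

0.017

Unnormalized posteriors (prior × likelihood):
  Promotions: 0.06 × 0.09 = 0.0054
  Work: 0.22 × 0.05 = 0.011
  Personal: 0.1 × 0.106 = 0.0106
  Newsletters: 0.2 × 0.005 = 0.001
  Alerts: 0.07 × 0.16 = 0.0112
  Social: 0.35 × 0.052 = 0.0182
Normalizing constant = 0.0574.
P(Newsletters | evidence) = 0.001 / 0.0574 ≈ 0.017.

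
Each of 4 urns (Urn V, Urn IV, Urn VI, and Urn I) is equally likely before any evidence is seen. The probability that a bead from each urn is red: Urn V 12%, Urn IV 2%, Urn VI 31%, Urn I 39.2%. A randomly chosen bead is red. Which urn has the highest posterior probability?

Since the prior is uniform, the posterior is proportional to the likelihood:
  Urn V: 0.12
  Urn IV: 0.02
  Urn VI: 0.31
  Urn I: 0.392
Normalizing constant = 0.842.
Largest term belongs to Urn I, so Urn I is most probable.

Urn I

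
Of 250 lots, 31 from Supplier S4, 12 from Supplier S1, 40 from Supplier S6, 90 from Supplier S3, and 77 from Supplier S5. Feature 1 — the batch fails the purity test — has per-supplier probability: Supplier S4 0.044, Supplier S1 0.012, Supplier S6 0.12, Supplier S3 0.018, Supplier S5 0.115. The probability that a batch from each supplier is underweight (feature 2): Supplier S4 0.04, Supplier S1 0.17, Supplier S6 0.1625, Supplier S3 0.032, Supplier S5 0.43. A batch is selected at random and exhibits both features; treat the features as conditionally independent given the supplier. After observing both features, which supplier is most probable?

Unnormalized posteriors (prior × likelihood):
  Supplier S4: 0.124 × 0.044 × 0.04 = 0.00021824
  Supplier S1: 0.048 × 0.012 × 0.17 = 0.00009792
  Supplier S6: 0.16 × 0.12 × 0.1625 = 0.00312
  Supplier S3: 0.36 × 0.018 × 0.032 = 0.00020736
  Supplier S5: 0.308 × 0.115 × 0.43 = 0.0152306
Normalizing constant = 0.01887412.
Largest term belongs to Supplier S5, so Supplier S5 is most probable.

Supplier S5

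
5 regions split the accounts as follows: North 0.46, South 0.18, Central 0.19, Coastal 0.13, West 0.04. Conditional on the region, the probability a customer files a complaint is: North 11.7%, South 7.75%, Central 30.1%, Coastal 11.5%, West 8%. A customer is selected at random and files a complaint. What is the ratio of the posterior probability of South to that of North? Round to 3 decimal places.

0.259

Prior × likelihood for each hypothesis:
  North: 0.46 × 0.117 = 0.05382
  South: 0.18 × 0.0775 = 0.01395
  Central: 0.19 × 0.301 = 0.05719
  Coastal: 0.13 × 0.115 = 0.01495
  West: 0.04 × 0.08 = 0.0032
Total = 0.14311.
The ratio is 0.01395 / 0.05382 (the normalizer cancels) = 0.259.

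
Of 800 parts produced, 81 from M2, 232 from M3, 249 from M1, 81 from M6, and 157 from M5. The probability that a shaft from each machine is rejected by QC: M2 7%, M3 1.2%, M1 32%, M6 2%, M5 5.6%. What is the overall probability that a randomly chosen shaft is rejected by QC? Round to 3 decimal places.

0.123

By Bayes' rule, posterior ∝ prior × likelihood:
  M2: 0.10125 × 0.07 = 0.0070875
  M3: 0.29 × 0.012 = 0.00348
  M1: 0.31125 × 0.32 = 0.0996
  M6: 0.10125 × 0.02 = 0.002025
  M5: 0.19625 × 0.056 = 0.01099
P(rejected) = 0.0070875 + 0.00348 + 0.0996 + 0.002025 + 0.01099 = 0.1231825 → 0.123.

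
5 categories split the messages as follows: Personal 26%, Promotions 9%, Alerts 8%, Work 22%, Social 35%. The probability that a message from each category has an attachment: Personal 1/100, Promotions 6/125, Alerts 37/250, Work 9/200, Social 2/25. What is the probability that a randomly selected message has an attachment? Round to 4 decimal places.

0.0567

By Bayes' rule, posterior ∝ prior × likelihood:
  Personal: 0.26 × 0.01 = 0.0026
  Promotions: 0.09 × 0.048 = 0.00432
  Alerts: 0.08 × 0.148 = 0.01184
  Work: 0.22 × 0.045 = 0.0099
  Social: 0.35 × 0.08 = 0.028
P(attachment) = 0.0026 + 0.00432 + 0.01184 + 0.0099 + 0.028 = 0.05666 → 0.0567.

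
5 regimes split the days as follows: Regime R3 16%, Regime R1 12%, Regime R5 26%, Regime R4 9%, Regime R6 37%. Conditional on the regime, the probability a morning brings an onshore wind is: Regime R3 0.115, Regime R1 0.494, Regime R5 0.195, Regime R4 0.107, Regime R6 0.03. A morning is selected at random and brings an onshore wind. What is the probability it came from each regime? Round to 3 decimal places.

Regime R3 0.123, Regime R1 0.398, Regime R5 0.340, Regime R4 0.065, Regime R6 0.074

Compute prior × likelihood for every hypothesis:
  Regime R3: 0.16 × 0.115 = 0.0184
  Regime R1: 0.12 × 0.494 = 0.05928
  Regime R5: 0.26 × 0.195 = 0.0507
  Regime R4: 0.09 × 0.107 = 0.00963
  Regime R6: 0.37 × 0.03 = 0.0111
Sum = 0.14911.
P(Regime R3 | onshore) = 0.0184/0.14911 ≈ 0.123
P(Regime R1 | onshore) = 0.05928/0.14911 ≈ 0.398
P(Regime R5 | onshore) = 0.0507/0.14911 ≈ 0.340
P(Regime R4 | onshore) = 0.00963/0.14911 ≈ 0.065
P(Regime R6 | onshore) = 0.0111/0.14911 ≈ 0.074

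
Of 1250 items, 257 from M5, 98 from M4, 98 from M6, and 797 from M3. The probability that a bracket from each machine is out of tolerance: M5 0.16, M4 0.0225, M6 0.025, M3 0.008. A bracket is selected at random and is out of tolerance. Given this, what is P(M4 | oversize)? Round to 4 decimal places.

0.0423

By Bayes' rule, posterior ∝ prior × likelihood:
  M5: 0.2056 × 0.16 = 0.032896
  M4: 0.0784 × 0.0225 = 0.001764
  M6: 0.0784 × 0.025 = 0.00196
  M3: 0.6376 × 0.008 = 0.0051008
Normalizing constant = 0.0417208.
P(M4 | evidence) = 0.001764 / 0.0417208 ≈ 0.0423.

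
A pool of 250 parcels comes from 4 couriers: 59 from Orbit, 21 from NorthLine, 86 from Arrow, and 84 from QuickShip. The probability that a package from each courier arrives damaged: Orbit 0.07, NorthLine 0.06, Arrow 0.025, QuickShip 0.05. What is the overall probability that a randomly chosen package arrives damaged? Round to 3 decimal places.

Unnormalized posteriors (prior × likelihood):
  Orbit: 0.236 × 0.07 = 0.01652
  NorthLine: 0.084 × 0.06 = 0.00504
  Arrow: 0.344 × 0.025 = 0.0086
  QuickShip: 0.336 × 0.05 = 0.0168
P(damaged) = 0.01652 + 0.00504 + 0.0086 + 0.0168 = 0.04696 → 0.047.

0.047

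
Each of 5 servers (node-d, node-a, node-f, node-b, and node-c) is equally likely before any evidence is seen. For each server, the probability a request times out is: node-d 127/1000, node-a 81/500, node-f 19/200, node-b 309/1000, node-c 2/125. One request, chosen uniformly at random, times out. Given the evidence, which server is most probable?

With a uniform prior (1/5 each), posterior ∝ likelihood:
  node-d: 0.127
  node-a: 0.162
  node-f: 0.095
  node-b: 0.309
  node-c: 0.016
Total = 0.709.
Largest term belongs to node-b, so node-b is most probable.

node-b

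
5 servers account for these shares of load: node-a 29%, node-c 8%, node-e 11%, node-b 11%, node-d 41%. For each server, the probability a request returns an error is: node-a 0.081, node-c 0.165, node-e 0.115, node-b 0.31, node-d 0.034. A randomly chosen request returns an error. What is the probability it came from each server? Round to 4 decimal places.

node-a 0.2412, node-c 0.1356, node-e 0.1299, node-b 0.3502, node-d 0.1432

Unnormalized posteriors (prior × likelihood):
  node-a: 0.29 × 0.081 = 0.02349
  node-c: 0.08 × 0.165 = 0.0132
  node-e: 0.11 × 0.115 = 0.01265
  node-b: 0.11 × 0.31 = 0.0341
  node-d: 0.41 × 0.034 = 0.01394
Normalizing constant = 0.09738.
P(node-a | error) = 0.02349/0.09738 ≈ 0.2412
P(node-c | error) = 0.0132/0.09738 ≈ 0.1356
P(node-e | error) = 0.01265/0.09738 ≈ 0.1299
P(node-b | error) = 0.0341/0.09738 ≈ 0.3502
P(node-d | error) = 0.01394/0.09738 ≈ 0.1432
(Check: 0.2412+0.1356+0.1299+0.3502+0.1432 = 1.0001.)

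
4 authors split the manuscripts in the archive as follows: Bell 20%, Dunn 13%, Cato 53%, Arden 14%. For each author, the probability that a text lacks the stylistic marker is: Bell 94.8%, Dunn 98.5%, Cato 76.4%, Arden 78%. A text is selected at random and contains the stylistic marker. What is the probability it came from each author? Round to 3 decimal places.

Taking complements, P(marker | each) = Bell 0.052, Dunn 0.015, Cato 0.236, Arden 0.22.
By Bayes' rule, posterior ∝ prior × likelihood:
  Bell: 0.2 × 0.052 = 0.0104
  Dunn: 0.13 × 0.015 = 0.00195
  Cato: 0.53 × 0.236 = 0.12508
  Arden: 0.14 × 0.22 = 0.0308
Normalizing constant = 0.16823.
P(Bell | marker) = 0.0104/0.16823 ≈ 0.062
P(Dunn | marker) = 0.00195/0.16823 ≈ 0.012
P(Cato | marker) = 0.12508/0.16823 ≈ 0.744
P(Arden | marker) = 0.0308/0.16823 ≈ 0.183

Bell 0.062, Dunn 0.012, Cato 0.744, Arden 0.183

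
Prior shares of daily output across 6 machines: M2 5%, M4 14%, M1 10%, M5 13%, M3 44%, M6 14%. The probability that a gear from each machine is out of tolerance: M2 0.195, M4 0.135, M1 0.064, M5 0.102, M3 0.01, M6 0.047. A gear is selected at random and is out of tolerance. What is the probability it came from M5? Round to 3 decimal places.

By Bayes' rule, posterior ∝ prior × likelihood:
  M2: 0.05 × 0.195 = 0.00975
  M4: 0.14 × 0.135 = 0.0189
  M1: 0.1 × 0.064 = 0.0064
  M5: 0.13 × 0.102 = 0.01326
  M3: 0.44 × 0.01 = 0.0044
  M6: 0.14 × 0.047 = 0.00658
Normalizing constant = 0.05929.
P(M5 | evidence) = 0.01326 / 0.05929 ≈ 0.224.

0.224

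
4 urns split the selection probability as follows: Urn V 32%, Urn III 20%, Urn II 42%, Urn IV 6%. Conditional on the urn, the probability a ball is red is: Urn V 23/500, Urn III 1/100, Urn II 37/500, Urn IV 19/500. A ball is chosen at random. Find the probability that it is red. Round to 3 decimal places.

0.050

Prior × likelihood for each hypothesis:
  Urn V: 0.32 × 0.046 = 0.01472
  Urn III: 0.2 × 0.01 = 0.002
  Urn II: 0.42 × 0.074 = 0.03108
  Urn IV: 0.06 × 0.038 = 0.00228
P(red) = 0.01472 + 0.002 + 0.03108 + 0.00228 = 0.05008 → 0.050.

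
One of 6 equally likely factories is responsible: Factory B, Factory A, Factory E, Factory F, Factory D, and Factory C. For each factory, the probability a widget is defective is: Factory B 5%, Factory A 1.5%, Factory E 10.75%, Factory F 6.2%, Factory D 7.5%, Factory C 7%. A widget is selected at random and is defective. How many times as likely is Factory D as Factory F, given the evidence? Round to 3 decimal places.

1.210

With a uniform prior (1/6 each), posterior ∝ likelihood:
  Factory B: 0.05
  Factory A: 0.015
  Factory E: 0.1075
  Factory F: 0.062
  Factory D: 0.075
  Factory C: 0.07
Normalizing constant = 0.3795.
The ratio is 0.075 / 0.062 (the normalizer cancels) = 1.210.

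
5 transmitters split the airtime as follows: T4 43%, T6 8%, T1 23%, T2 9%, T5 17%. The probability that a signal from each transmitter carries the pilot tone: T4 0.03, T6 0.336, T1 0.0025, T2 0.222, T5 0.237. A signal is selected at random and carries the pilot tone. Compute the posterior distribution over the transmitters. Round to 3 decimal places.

Prior × likelihood for each hypothesis:
  T4: 0.43 × 0.03 = 0.0129
  T6: 0.08 × 0.336 = 0.02688
  T1: 0.23 × 0.0025 = 0.000575
  T2: 0.09 × 0.222 = 0.01998
  T5: 0.17 × 0.237 = 0.04029
Sum = 0.100625.
P(T4 | pilot) = 0.0129/0.100625 ≈ 0.128
P(T6 | pilot) = 0.02688/0.100625 ≈ 0.267
P(T1 | pilot) = 0.000575/0.100625 ≈ 0.006
P(T2 | pilot) = 0.01998/0.100625 ≈ 0.199
P(T5 | pilot) = 0.04029/0.100625 ≈ 0.400
(Check: 0.128+0.267+0.006+0.199+0.400 = 1.000.)

T4 0.128, T6 0.267, T1 0.006, T2 0.199, T5 0.400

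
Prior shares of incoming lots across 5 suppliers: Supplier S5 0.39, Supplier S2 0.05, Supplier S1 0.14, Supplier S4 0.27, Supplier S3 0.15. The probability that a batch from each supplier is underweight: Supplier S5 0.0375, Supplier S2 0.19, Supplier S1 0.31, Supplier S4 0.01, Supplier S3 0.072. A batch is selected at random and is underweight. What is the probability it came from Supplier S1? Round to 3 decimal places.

Compute prior × likelihood for every hypothesis:
  Supplier S5: 0.39 × 0.0375 = 0.014625
  Supplier S2: 0.05 × 0.19 = 0.0095
  Supplier S1: 0.14 × 0.31 = 0.0434
  Supplier S4: 0.27 × 0.01 = 0.0027
  Supplier S3: 0.15 × 0.072 = 0.0108
Sum = 0.081025.
P(Supplier S1 | evidence) = 0.0434 / 0.081025 ≈ 0.536.

0.536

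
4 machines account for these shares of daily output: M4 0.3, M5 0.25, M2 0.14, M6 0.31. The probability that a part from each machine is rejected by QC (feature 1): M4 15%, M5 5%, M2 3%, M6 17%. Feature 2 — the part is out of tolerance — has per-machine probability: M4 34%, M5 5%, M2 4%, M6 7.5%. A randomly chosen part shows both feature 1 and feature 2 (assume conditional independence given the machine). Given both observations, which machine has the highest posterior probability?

Compute prior × likelihood for every hypothesis:
  M4: 0.3 × 0.15 × 0.34 = 0.0153
  M5: 0.25 × 0.05 × 0.05 = 0.000625
  M2: 0.14 × 0.03 × 0.04 = 0.000168
  M6: 0.31 × 0.17 × 0.075 = 0.0039525
Total = 0.0200455.
Largest term belongs to M4, so M4 is most probable.

M4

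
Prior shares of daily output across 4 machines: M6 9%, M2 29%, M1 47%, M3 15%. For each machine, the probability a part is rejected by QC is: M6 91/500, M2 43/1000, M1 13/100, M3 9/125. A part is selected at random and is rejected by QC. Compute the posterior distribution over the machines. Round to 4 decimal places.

By Bayes' rule, posterior ∝ prior × likelihood:
  M6: 0.09 × 0.182 = 0.01638
  M2: 0.29 × 0.043 = 0.01247
  M1: 0.47 × 0.13 = 0.0611
  M3: 0.15 × 0.072 = 0.0108
Normalizing constant = 0.10075.
P(M6 | rejected) = 0.01638/0.10075 ≈ 0.1626
P(M2 | rejected) = 0.01247/0.10075 ≈ 0.1238
P(M1 | rejected) = 0.0611/0.10075 ≈ 0.6065
P(M3 | rejected) = 0.0108/0.10075 ≈ 0.1072

M6 0.1626, M2 0.1238, M1 0.6065, M3 0.1072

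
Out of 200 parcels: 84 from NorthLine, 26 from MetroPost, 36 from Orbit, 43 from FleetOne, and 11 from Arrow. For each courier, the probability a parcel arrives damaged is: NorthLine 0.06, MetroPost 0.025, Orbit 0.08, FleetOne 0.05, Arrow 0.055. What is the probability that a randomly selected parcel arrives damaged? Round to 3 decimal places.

Prior × likelihood for each hypothesis:
  NorthLine: 0.42 × 0.06 = 0.0252
  MetroPost: 0.13 × 0.025 = 0.00325
  Orbit: 0.18 × 0.08 = 0.0144
  FleetOne: 0.215 × 0.05 = 0.01075
  Arrow: 0.055 × 0.055 = 0.003025
P(damaged) = 0.0252 + 0.00325 + 0.0144 + 0.01075 + 0.003025 = 0.056625 → 0.057.

0.057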